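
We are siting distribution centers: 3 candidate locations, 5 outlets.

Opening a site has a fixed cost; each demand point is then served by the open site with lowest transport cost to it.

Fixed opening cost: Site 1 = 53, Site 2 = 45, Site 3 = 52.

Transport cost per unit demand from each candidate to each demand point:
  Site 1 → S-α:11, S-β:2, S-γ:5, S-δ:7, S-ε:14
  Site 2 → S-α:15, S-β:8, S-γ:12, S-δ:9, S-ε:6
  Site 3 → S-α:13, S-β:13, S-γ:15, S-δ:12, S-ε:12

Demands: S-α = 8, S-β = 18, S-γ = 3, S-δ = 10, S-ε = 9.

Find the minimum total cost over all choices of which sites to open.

361

Open {Site 1, Site 2}: assign each demand point to its cheapest open site.
  S-α→Site 1 8×11=88, S-β→Site 1 18×2=36, S-γ→Site 1 3×5=15, S-δ→Site 1 10×7=70, S-ε→Site 2 9×6=54
  transport cost 263, fixed 98 → total 361.
Compare {Site 1}: transport cost 335 + fixed 53 = 388.
Compare {Site 1, Site 2, Site 3}: transport cost 263 + fixed 150 = 413.
Compare {Site 1, Site 3}: transport cost 317 + fixed 105 = 422.
All other subsets cost ≥ 388. Minimum total cost: 361.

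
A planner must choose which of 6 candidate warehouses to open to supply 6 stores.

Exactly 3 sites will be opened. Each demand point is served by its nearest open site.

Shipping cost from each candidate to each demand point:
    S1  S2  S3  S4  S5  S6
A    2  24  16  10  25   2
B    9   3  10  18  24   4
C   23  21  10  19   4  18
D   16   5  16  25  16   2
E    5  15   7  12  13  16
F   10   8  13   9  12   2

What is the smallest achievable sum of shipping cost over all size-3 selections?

Open {A, B, C}.
  S1→A 2, S2→B 3, S3→B 10, S4→A 10, S5→C 4, S6→A 2  ⇒ total 31.
Compare {A, C, D}: total 33.
Compare {A, C, F}: total 35.
No size-3 selection does better; minimum is 31.

31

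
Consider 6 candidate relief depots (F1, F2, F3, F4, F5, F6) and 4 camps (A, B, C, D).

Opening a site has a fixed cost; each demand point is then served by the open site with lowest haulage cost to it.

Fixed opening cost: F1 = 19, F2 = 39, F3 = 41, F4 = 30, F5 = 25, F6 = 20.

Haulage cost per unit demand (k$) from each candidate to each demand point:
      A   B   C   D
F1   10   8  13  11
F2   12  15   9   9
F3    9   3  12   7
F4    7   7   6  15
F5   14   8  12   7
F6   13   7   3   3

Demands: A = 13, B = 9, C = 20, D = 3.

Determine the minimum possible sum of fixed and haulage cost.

Open {F4, F6}: assign each demand point to its cheapest open site.
  A→F4 13×7=91, B→F4 9×7=63, C→F6 20×3=60, D→F6 3×3=9
  haulage cost 223, fixed 50 → total 273.
Compare {F3, F6}: haulage cost 213 + fixed 61 = 274.
Compare {F3, F4, F6}: haulage cost 187 + fixed 91 = 278.
Compare {F1, F4, F6}: haulage cost 223 + fixed 69 = 292.
All other subsets cost ≥ 274. Minimum total cost: 273.

273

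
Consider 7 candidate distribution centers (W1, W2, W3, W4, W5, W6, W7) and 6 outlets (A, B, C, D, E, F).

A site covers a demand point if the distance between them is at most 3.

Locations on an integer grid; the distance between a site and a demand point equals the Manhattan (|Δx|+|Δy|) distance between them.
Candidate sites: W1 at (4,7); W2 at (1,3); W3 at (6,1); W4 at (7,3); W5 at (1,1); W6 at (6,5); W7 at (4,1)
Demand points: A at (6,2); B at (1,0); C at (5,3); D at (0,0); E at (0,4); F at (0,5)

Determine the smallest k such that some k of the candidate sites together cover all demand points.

3

Coverage sets (demand points within 3 of each site):
  W1: {}
  W2: {B, E, F}
  W3: {A, C}
  W4: {A, C}
  W5: {B, D}
  W6: {A, C}
  W7: {A, C}
No 2 sites suffice: every size-2 union leaves at least one demand point uncovered.
But {W2, W3, W5} covers everything, so the minimum is 3.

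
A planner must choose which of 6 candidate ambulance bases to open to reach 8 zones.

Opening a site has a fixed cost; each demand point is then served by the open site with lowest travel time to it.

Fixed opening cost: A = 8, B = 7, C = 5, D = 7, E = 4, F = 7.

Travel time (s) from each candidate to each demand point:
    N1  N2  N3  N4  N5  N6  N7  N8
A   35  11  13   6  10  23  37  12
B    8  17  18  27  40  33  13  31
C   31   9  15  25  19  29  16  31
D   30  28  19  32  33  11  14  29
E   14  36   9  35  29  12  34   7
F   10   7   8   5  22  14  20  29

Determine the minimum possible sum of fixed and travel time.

Open {A, B, E}: assign each demand point to its cheapest open site.
  N1→B 8, N2→A 11, N3→E 9, N4→A 6, N5→A 10, N6→E 12, N7→B 13, N8→E 7
  travel time 76, fixed 19 → total 95.
Compare {A, B, E, F}: travel time 70 + fixed 26 = 96.
Compare {A, E, F}: travel time 79 + fixed 19 = 98.
Compare {A, B, C, E}: travel time 74 + fixed 24 = 98.
All other subsets cost ≥ 96. Minimum total cost: 95.

95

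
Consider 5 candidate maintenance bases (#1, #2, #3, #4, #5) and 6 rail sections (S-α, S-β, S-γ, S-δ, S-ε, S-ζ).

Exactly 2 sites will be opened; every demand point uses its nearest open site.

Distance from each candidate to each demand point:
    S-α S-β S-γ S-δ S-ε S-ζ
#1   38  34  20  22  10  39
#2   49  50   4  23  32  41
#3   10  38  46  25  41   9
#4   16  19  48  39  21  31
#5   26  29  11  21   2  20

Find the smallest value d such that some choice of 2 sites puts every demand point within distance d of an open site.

21

Open {#4, #5}.
  Farthest demand point is S-δ at distance 21 (to #5); all others are ≤ 21.
With {#1, #5} the worst case is 29.
With {#2, #5} the worst case is 29.
No size-2 selection achieves below 21.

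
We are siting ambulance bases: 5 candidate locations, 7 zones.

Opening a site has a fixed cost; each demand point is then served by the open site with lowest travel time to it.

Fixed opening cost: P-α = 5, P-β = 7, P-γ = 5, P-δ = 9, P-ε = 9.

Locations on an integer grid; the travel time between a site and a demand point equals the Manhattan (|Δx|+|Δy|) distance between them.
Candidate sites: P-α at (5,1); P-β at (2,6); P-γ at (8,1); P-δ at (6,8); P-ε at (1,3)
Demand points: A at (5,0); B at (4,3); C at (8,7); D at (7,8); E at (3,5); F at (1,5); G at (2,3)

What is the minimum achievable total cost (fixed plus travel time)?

Open {P-α, P-β, P-δ}: assign each demand point to its cheapest open site.
  A→P-α 1, B→P-α 3, C→P-δ 3, D→P-δ 1, E→P-β 2, F→P-β 2, G→P-β 3
  travel time 15, fixed 21 → total 36.
Compare {P-α, P-β}: travel time 25 + fixed 12 = 37.
Compare {P-α, P-δ, P-ε}: travel time 15 + fixed 23 = 38.
Compare {P-δ, P-ε}: travel time 21 + fixed 18 = 39.
All other subsets cost ≥ 37. Minimum total cost: 36.

36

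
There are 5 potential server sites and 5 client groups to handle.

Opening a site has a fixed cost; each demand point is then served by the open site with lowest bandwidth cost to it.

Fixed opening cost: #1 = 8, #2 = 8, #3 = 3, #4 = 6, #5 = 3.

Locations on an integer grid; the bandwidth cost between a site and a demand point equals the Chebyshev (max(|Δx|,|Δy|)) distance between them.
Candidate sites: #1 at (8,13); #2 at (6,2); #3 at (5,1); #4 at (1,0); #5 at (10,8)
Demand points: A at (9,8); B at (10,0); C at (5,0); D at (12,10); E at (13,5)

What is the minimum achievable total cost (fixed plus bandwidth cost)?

18

Open {#3, #5}: assign each demand point to its cheapest open site.
  A→#5 1, B→#3 5, C→#3 1, D→#5 2, E→#5 3
  bandwidth cost 12, fixed 6 → total 18.
Compare {#2, #5}: bandwidth cost 12 + fixed 11 = 23.
Compare {#3, #4, #5}: bandwidth cost 12 + fixed 12 = 24.
Compare {#5}: bandwidth cost 22 + fixed 3 = 25.
All other subsets cost ≥ 23. Minimum total cost: 18.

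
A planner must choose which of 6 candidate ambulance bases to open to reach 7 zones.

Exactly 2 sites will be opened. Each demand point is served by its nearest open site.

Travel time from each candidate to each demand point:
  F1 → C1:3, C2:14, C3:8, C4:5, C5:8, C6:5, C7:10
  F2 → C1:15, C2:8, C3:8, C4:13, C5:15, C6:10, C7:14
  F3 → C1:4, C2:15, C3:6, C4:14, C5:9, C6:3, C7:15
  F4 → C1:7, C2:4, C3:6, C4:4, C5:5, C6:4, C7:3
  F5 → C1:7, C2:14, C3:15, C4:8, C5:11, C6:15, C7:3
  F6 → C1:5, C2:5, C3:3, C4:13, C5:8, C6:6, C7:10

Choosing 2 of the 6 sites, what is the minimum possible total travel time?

28

Open {F4, F6}.
  C1→F6 5, C2→F4 4, C3→F6 3, C4→F4 4, C5→F4 5, C6→F4 4, C7→F4 3  ⇒ total 28.
Compare {F1, F4}: total 29.
Compare {F3, F4}: total 29.
No size-2 selection does better; minimum is 28.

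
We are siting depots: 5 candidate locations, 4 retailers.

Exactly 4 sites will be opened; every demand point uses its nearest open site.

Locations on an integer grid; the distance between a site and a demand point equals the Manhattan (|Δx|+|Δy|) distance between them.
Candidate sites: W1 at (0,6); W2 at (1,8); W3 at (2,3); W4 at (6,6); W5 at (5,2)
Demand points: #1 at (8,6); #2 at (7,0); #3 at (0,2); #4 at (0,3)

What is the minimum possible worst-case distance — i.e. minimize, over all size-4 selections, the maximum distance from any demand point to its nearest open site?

4

Open {W1, W2, W4, W5}.
  Farthest demand point is #2 at distance 4 (to W5); all others are ≤ 4.
With {W1, W3, W4, W5} the worst case is 4.
With {W2, W3, W4, W5} the worst case is 4.
No size-4 selection achieves below 4.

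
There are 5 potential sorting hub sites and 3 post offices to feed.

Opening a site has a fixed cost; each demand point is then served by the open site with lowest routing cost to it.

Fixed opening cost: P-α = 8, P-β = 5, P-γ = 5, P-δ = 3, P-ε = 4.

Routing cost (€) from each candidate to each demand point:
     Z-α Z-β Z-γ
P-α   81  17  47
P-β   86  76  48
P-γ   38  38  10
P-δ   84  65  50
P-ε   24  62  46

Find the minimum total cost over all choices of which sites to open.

Open {P-α, P-γ, P-ε}: assign each demand point to its cheapest open site.
  Z-α→P-ε 24, Z-β→P-α 17, Z-γ→P-γ 10
  routing cost 51, fixed 17 → total 68.
Compare {P-α, P-γ, P-δ, P-ε}: routing cost 51 + fixed 20 = 71.
Compare {P-α, P-β, P-γ, P-ε}: routing cost 51 + fixed 22 = 73.
Compare {P-α, P-β, P-γ, P-δ, P-ε}: routing cost 51 + fixed 25 = 76.
All other subsets cost ≥ 71. Minimum total cost: 68.

68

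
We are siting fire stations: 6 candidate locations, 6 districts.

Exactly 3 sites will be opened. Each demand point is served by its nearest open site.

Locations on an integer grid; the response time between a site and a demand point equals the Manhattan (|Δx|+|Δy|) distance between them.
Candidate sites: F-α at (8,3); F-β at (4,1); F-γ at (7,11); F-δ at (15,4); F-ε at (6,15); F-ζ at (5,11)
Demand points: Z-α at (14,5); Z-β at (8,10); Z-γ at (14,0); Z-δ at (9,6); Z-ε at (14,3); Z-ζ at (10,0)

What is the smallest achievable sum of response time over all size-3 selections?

Open {F-α, F-γ, F-δ}.
  Z-α→F-δ 2, Z-β→F-γ 2, Z-γ→F-δ 5, Z-δ→F-α 4, Z-ε→F-δ 2, Z-ζ→F-α 5  ⇒ total 20.
Compare {F-α, F-δ, F-ζ}: total 22.
Compare {F-α, F-β, F-δ}: total 25.
No size-3 selection does better; minimum is 20.

20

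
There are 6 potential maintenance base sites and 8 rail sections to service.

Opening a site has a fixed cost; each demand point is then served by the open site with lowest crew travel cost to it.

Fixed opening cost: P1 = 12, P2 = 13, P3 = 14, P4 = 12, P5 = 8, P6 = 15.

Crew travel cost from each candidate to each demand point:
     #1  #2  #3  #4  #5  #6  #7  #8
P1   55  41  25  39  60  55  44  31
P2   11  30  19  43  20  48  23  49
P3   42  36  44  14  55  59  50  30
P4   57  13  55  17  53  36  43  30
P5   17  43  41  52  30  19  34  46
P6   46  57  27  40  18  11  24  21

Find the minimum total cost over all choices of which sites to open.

173

Open {P2, P4, P6}: assign each demand point to its cheapest open site.
  #1→P2 11, #2→P4 13, #3→P2 19, #4→P4 17, #5→P6 18, #6→P6 11, #7→P2 23, #8→P6 21
  crew travel cost 133, fixed 40 → total 173.
Compare {P2, P4, P5, P6}: crew travel cost 133 + fixed 48 = 181.
Compare {P4, P5, P6}: crew travel cost 148 + fixed 35 = 183.
Compare {P2, P3, P4, P6}: crew travel cost 130 + fixed 54 = 184.
All other subsets cost ≥ 181. Minimum total cost: 173.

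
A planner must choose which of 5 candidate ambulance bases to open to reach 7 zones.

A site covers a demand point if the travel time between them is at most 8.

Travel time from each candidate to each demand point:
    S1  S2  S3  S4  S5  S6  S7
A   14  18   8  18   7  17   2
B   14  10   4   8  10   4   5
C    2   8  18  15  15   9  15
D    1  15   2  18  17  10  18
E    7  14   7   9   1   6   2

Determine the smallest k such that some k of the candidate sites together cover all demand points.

3

Coverage sets (demand points within 8 of each site):
  A: {S3, S5, S7}
  B: {S3, S4, S6, S7}
  C: {S1, S2}
  D: {S1, S3}
  E: {S1, S3, S5, S6, S7}
No 2 sites suffice: every size-2 union leaves at least one demand point uncovered.
But {A, B, C} covers everything, so the minimum is 3.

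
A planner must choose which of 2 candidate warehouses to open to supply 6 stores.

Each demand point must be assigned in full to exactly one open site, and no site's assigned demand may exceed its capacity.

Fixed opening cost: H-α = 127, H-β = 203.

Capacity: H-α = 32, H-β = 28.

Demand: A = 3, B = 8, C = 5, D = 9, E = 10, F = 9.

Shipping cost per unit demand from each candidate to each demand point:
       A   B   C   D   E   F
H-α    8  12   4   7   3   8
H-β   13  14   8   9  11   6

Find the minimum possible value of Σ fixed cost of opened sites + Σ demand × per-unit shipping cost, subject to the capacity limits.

632

Open {H-α, H-β}; cheapest assignment that respects the capacities:
  H-α (cap 32, load 32): B, C, D, E — cost 8×12 + 5×4 + 9×7 + 10×3 = 209
  H-β (cap 28, load 12): A, F — cost 3×13 + 9×6 = 93
  Shipping 302, fixed 330 → total 632.
  Any other capacity-feasible assignment to {H-α, H-β} ships for at least 302.
Total demand is 44 and no other set of sites has combined capacity ≥ 44, so {H-α, H-β} is the only feasible choice of open sites. Minimum: 632.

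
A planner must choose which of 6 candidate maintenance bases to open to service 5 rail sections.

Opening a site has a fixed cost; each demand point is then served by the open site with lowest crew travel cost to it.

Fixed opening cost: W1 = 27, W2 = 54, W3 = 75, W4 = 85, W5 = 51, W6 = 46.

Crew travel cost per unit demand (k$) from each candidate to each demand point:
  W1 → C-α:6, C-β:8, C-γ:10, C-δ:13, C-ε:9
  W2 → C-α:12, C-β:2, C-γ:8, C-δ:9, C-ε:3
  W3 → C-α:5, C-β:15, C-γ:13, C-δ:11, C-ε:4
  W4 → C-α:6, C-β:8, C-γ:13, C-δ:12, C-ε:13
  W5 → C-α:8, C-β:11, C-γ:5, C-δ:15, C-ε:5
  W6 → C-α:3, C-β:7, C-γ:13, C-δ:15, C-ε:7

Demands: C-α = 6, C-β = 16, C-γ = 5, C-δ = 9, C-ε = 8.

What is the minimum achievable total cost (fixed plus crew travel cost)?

Open {W1, W2}: assign each demand point to its cheapest open site.
  C-α→W1 6×6=36, C-β→W2 16×2=32, C-γ→W2 5×8=40, C-δ→W2 9×9=81, C-ε→W2 8×3=24
  crew travel cost 213, fixed 81 → total 294.
Compare {W2, W6}: crew travel cost 195 + fixed 100 = 295.
Compare {W2}: crew travel cost 249 + fixed 54 = 303.
Compare {W2, W5}: crew travel cost 210 + fixed 105 = 315.
All other subsets cost ≥ 295. Minimum total cost: 294.

294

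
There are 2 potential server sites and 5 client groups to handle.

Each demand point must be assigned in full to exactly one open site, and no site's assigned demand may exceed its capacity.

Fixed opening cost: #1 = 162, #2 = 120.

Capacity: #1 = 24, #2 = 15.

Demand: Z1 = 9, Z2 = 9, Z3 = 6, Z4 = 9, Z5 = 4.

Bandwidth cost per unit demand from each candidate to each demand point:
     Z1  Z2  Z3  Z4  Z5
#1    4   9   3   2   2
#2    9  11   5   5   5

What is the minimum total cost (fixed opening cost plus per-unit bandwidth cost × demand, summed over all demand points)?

473

Open {#1, #2}; cheapest assignment that respects the capacities:
  #1 (cap 24, load 24): Z1, Z3, Z4 — cost 9×4 + 6×3 + 9×2 = 72
  #2 (cap 15, load 13): Z2, Z5 — cost 9×11 + 4×5 = 119
  Shipping 191, fixed 282 → total 473.
  Any other capacity-feasible assignment to {#1, #2} ships for at least 191.
Total demand is 37 and no other set of sites has combined capacity ≥ 37, so {#1, #2} is the only feasible choice of open sites. Minimum: 473.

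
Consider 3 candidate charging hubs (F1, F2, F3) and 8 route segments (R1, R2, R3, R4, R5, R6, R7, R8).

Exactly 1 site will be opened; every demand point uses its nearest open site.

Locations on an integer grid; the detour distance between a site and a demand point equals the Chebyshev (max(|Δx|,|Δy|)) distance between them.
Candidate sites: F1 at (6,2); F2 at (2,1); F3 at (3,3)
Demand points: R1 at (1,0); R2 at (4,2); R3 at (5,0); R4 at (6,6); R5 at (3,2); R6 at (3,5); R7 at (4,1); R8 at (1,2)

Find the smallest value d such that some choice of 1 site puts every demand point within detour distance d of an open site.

3

Open {F3}.
  Farthest demand point is R1 at detour distance 3 (to F3); all others are ≤ 3.
With {F1} the worst case is 5.
With {F2} the worst case is 5.
No size-1 selection achieves below 3.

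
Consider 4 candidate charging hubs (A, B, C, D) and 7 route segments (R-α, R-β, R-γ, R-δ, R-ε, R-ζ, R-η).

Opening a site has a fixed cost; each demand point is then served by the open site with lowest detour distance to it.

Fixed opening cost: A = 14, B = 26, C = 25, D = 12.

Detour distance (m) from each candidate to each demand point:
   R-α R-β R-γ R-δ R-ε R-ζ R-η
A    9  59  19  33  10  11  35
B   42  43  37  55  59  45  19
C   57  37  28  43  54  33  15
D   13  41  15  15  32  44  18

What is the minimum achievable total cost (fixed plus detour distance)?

145

Open {A, D}: assign each demand point to its cheapest open site.
  R-α→A 9, R-β→D 41, R-γ→D 15, R-δ→D 15, R-ε→A 10, R-ζ→A 11, R-η→D 18
  detour distance 119, fixed 26 → total 145.
Compare {A, C, D}: detour distance 112 + fixed 51 = 163.
Compare {A, B, D}: detour distance 119 + fixed 52 = 171.
Compare {A, C}: detour distance 134 + fixed 39 = 173.
All other subsets cost ≥ 163. Minimum total cost: 145.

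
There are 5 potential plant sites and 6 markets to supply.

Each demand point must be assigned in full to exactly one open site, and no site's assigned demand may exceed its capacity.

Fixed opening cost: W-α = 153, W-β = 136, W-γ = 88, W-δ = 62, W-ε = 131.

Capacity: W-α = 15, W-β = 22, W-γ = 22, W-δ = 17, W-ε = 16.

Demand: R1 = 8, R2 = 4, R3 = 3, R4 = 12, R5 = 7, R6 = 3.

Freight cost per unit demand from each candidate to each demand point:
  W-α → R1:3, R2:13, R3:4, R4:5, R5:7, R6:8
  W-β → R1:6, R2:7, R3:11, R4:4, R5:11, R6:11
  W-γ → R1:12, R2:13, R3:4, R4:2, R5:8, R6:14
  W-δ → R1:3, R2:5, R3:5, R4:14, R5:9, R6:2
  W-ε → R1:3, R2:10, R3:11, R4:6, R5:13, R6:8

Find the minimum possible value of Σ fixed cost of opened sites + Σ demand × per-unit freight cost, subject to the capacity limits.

Open {W-γ, W-δ}; cheapest assignment that respects the capacities:
  W-γ (cap 22, load 22): R3, R4, R5 — cost 3×4 + 12×2 + 7×8 = 92
  W-δ (cap 17, load 15): R1, R2, R6 — cost 8×3 + 4×5 + 3×2 = 50
  Shipping 142, fixed 150 → total 292.
  Any other capacity-feasible assignment to {W-γ, W-δ} ships for at least 142.
Compare {W-β, W-δ}: its best feasible assignment gives total 398.
Compare {W-γ, W-ε}: its best feasible assignment gives total 399.
Every other set of open sites that can feasibly serve all demand totals ≥ 398 even under its best assignment. Minimum: 292.

292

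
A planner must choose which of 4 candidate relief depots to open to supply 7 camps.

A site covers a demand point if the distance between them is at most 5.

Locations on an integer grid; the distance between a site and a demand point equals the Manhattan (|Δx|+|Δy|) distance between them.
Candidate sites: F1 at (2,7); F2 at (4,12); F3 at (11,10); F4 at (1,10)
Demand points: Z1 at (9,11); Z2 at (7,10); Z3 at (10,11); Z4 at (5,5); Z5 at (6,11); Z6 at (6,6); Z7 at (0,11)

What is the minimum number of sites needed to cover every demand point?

3

Coverage sets (demand points within 5 of each site):
  F1: {Z4, Z6}
  F2: {Z2, Z5, Z7}
  F3: {Z1, Z2, Z3}
  F4: {Z7}
No 2 sites suffice: every size-2 union leaves at least one demand point uncovered.
But {F1, F2, F3} covers everything, so the minimum is 3.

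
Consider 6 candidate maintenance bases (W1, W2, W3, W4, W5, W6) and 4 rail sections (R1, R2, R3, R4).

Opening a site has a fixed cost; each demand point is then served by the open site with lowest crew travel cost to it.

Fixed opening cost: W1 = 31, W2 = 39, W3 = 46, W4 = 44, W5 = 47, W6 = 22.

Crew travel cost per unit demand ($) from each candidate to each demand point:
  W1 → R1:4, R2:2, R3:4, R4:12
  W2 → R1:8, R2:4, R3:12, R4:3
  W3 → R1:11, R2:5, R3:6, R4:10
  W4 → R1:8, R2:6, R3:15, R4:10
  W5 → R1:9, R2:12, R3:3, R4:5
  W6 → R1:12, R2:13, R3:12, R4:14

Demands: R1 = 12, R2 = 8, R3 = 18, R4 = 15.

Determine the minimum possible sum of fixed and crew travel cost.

Open {W1, W2}: assign each demand point to its cheapest open site.
  R1→W1 12×4=48, R2→W1 8×2=16, R3→W1 18×4=72, R4→W2 15×3=45
  crew travel cost 181, fixed 70 → total 251.
Compare {W1, W5}: crew travel cost 193 + fixed 78 = 271.
Compare {W1, W2, W6}: crew travel cost 181 + fixed 92 = 273.
Compare {W1, W2, W5}: crew travel cost 163 + fixed 117 = 280.
All other subsets cost ≥ 271. Minimum total cost: 251.

251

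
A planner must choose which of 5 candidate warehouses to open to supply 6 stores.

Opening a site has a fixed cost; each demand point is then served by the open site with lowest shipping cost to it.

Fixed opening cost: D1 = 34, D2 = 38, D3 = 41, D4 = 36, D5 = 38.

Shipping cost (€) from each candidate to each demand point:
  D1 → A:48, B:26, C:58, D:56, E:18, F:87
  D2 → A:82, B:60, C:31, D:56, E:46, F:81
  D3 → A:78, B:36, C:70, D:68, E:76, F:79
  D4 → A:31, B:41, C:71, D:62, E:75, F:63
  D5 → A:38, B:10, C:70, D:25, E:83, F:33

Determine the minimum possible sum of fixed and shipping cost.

254

Open {D1, D5}: assign each demand point to its cheapest open site.
  A→D5 38, B→D5 10, C→D1 58, D→D5 25, E→D1 18, F→D5 33
  shipping cost 182, fixed 72 → total 254.
Compare {D2, D5}: shipping cost 183 + fixed 76 = 259.
Compare {D1, D2, D5}: shipping cost 155 + fixed 110 = 265.
Compare {D1, D4, D5}: shipping cost 175 + fixed 108 = 283.
All other subsets cost ≥ 259. Minimum total cost: 254.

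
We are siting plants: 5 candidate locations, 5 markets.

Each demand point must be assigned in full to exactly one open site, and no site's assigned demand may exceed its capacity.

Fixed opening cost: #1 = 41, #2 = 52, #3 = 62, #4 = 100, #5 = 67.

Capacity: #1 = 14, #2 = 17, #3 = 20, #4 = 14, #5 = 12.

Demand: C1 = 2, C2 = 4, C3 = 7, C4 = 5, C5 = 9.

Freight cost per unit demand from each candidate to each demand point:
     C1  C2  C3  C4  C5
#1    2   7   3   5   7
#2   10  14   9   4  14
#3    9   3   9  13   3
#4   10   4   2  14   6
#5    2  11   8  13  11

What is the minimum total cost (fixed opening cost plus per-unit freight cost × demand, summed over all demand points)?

Open {#1, #3}; cheapest assignment that respects the capacities:
  #1 (cap 14, load 14): C1, C3, C4 — cost 2×2 + 7×3 + 5×5 = 50
  #3 (cap 20, load 13): C2, C5 — cost 4×3 + 9×3 = 39
  Shipping 89, fixed 103 → total 192.
  Any other capacity-feasible assignment to {#1, #3} ships for at least 89.
Compare {#1, #2, #3}: its best feasible assignment gives total 239.
Compare {#2, #3}: its best feasible assignment gives total 254.
Every other set of open sites that can feasibly serve all demand totals ≥ 239 even under its best assignment. Minimum: 192.

192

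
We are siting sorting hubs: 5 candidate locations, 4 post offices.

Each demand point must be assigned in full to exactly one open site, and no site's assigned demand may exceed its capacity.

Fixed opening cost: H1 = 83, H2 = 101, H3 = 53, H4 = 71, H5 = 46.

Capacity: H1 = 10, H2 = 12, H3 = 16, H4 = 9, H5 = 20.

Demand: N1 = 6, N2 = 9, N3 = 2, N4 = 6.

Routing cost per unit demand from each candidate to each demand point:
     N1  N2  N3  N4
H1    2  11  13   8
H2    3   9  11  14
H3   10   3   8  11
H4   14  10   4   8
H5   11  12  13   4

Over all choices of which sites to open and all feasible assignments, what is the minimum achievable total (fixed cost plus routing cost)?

Open {H3, H5}; cheapest assignment that respects the capacities:
  H3 (cap 16, load 11): N2, N3 — cost 9×3 + 2×8 = 43
  H5 (cap 20, load 12): N1, N4 — cost 6×11 + 6×4 = 90
  Shipping 133, fixed 99 → total 232.
  Any other capacity-feasible assignment to {H3, H5} ships for at least 133.
Compare {H1, H3, H5}: its best feasible assignment gives total 261.
Compare {H1, H3}: its best feasible assignment gives total 267.
Every other set of open sites that can feasibly serve all demand totals ≥ 261 even under its best assignment. Minimum: 232.

232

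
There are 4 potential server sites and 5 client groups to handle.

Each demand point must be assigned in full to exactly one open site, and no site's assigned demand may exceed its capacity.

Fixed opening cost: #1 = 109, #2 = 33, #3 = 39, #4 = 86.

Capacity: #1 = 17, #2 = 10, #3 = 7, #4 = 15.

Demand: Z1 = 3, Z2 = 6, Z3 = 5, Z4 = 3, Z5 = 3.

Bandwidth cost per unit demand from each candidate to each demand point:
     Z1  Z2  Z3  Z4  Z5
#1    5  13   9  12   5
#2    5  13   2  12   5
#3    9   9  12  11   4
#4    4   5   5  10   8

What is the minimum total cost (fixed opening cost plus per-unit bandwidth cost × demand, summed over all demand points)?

Open {#2, #4}; cheapest assignment that respects the capacities:
  #2 (cap 10, load 8): Z3, Z5 — cost 5×2 + 3×5 = 25
  #4 (cap 15, load 12): Z1, Z2, Z4 — cost 3×4 + 6×5 + 3×10 = 72
  Shipping 97, fixed 119 → total 216.
  Any other capacity-feasible assignment to {#2, #4} ships for at least 97.
Compare {#3, #4}: its best feasible assignment gives total 237.
Compare {#2, #3, #4}: its best feasible assignment gives total 252.
Every other set of open sites that can feasibly serve all demand totals ≥ 237 even under its best assignment. Minimum: 216.

216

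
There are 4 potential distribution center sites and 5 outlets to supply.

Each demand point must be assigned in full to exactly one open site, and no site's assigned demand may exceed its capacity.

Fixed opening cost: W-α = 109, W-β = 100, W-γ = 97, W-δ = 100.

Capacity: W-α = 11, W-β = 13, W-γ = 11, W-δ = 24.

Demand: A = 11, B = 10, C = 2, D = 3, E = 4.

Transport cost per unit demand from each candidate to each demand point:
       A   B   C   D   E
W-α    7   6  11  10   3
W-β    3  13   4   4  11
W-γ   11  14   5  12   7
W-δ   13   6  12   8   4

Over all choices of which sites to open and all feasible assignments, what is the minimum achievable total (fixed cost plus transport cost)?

341

Open {W-β, W-δ}; cheapest assignment that respects the capacities:
  W-β (cap 13, load 13): A, C — cost 11×3 + 2×4 = 41
  W-δ (cap 24, load 17): B, D, E — cost 10×6 + 3×8 + 4×4 = 100
  Shipping 141, fixed 200 → total 341.
  Any other capacity-feasible assignment to {W-β, W-δ} ships for at least 141.
Compare {W-α, W-δ}: its best feasible assignment gives total 410.
Compare {W-β, W-γ, W-δ}: its best feasible assignment gives total 438.
Every other set of open sites that can feasibly serve all demand totals ≥ 410 even under its best assignment. Minimum: 341.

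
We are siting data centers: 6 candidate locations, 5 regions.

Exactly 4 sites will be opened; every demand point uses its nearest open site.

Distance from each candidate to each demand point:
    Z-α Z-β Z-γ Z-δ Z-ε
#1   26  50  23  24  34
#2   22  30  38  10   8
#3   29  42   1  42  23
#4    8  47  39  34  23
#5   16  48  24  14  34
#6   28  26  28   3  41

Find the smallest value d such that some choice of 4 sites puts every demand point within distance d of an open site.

Open {#1, #2, #3, #6}.
  Farthest demand point is Z-β at distance 26 (to #6); all others are ≤ 26.
With {#1, #2, #4, #6} the worst case is 26.
With {#1, #2, #5, #6} the worst case is 26.
No size-4 selection achieves below 26.

26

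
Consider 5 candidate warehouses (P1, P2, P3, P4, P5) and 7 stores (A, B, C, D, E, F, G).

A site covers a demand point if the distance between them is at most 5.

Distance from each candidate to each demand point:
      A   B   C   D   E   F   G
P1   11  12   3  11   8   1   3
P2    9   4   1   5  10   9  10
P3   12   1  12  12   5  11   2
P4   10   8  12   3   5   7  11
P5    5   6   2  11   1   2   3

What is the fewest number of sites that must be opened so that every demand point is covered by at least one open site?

Coverage sets (demand points within 5 of each site):
  P1: {C, F, G}
  P2: {B, C, D}
  P3: {B, E, G}
  P4: {D, E}
  P5: {A, C, E, F, G}
No single site covers all 7 demand points.
But {P2, P5} covers everything, so the minimum is 2.

2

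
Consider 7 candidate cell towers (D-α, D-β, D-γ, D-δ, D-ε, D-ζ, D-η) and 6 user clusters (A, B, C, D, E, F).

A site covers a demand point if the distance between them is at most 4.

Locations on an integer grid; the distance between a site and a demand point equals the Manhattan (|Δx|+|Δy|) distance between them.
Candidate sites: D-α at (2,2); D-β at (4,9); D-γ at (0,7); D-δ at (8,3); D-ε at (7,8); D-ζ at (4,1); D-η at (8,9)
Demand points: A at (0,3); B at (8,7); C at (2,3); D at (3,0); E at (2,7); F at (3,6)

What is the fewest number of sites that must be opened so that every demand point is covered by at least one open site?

Coverage sets (demand points within 4 of each site):
  D-α: {A, C, D}
  D-β: {E, F}
  D-γ: {A, E, F}
  D-δ: {B}
  D-ε: {B}
  D-ζ: {C, D}
  D-η: {B}
No 2 sites suffice: every size-2 union leaves at least one demand point uncovered.
But {D-α, D-β, D-δ} covers everything, so the minimum is 3.

3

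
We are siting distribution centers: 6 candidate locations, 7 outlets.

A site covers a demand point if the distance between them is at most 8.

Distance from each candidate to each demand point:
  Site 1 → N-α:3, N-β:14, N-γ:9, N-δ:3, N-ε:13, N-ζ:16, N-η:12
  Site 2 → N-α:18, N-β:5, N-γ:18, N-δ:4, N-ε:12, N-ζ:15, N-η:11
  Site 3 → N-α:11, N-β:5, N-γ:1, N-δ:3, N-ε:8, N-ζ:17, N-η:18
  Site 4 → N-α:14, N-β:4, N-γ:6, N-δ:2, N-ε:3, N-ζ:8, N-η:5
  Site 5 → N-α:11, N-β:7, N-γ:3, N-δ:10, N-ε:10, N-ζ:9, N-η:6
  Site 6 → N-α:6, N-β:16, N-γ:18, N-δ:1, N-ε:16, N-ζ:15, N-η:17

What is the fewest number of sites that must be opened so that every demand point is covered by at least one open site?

2

Coverage sets (demand points within 8 of each site):
  Site 1: {N-α, N-δ}
  Site 2: {N-β, N-δ}
  Site 3: {N-β, N-γ, N-δ, N-ε}
  Site 4: {N-β, N-γ, N-δ, N-ε, N-ζ, N-η}
  Site 5: {N-β, N-γ, N-η}
  Site 6: {N-α, N-δ}
No single site covers all 7 demand points.
But {Site 1, Site 4} covers everything, so the minimum is 2.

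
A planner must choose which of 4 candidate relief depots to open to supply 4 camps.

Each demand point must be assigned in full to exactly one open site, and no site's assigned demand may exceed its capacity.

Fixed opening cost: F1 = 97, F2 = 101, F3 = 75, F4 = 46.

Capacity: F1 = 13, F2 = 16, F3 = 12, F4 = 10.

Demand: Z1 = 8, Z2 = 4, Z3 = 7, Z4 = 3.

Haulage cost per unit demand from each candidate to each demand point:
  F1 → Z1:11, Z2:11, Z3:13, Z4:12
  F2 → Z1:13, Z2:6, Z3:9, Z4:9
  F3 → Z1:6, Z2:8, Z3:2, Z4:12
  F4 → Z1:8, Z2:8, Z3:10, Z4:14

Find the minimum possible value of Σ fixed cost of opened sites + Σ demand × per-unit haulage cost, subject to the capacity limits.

Open {F3, F4}; cheapest assignment that respects the capacities:
  F3 (cap 12, load 12): Z1, Z2 — cost 8×6 + 4×8 = 80
  F4 (cap 10, load 10): Z3, Z4 — cost 7×10 + 3×14 = 112
  Shipping 192, fixed 121 → total 313.
  Any other capacity-feasible assignment to {F3, F4} ships for at least 192.
Compare {F2, F4}: its best feasible assignment gives total 325.
Compare {F2, F3}: its best feasible assignment gives total 338.
Every other set of open sites that can feasibly serve all demand totals ≥ 325 even under its best assignment. Minimum: 313.

313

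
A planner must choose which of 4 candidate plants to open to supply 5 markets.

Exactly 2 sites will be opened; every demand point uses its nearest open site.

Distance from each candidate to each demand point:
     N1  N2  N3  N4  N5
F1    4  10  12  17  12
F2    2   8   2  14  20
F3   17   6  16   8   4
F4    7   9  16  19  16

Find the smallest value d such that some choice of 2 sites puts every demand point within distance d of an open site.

8

Open {F2, F3}.
  Farthest demand point is N4 at distance 8 (to F3); all others are ≤ 8.
With {F1, F3} the worst case is 12.
With {F1, F2} the worst case is 14.
No size-2 selection achieves below 8.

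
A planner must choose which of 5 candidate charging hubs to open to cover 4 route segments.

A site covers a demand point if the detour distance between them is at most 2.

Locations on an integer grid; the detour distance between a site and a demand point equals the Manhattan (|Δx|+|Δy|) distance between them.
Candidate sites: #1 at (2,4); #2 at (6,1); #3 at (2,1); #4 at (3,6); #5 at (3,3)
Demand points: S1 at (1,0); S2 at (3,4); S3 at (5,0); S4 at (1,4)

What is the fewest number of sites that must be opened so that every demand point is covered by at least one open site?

Coverage sets (demand points within 2 of each site):
  #1: {S2, S4}
  #2: {S3}
  #3: {S1}
  #4: {S2}
  #5: {S2}
No 2 sites suffice: every size-2 union leaves at least one demand point uncovered.
But {#1, #2, #3} covers everything, so the minimum is 3.

3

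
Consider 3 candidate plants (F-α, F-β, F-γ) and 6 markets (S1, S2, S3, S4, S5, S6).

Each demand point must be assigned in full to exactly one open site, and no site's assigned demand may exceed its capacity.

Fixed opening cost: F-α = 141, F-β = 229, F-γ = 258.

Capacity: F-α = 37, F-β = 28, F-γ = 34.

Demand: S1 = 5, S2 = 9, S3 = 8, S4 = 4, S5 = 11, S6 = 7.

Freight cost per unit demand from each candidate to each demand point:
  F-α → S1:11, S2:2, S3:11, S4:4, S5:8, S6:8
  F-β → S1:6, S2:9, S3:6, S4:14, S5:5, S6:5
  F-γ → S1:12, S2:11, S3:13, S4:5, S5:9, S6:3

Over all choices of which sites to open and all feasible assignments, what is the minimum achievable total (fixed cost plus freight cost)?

593

Open {F-α, F-β}; cheapest assignment that respects the capacities:
  F-α (cap 37, load 20): S2, S4, S6 — cost 9×2 + 4×4 + 7×8 = 90
  F-β (cap 28, load 24): S1, S3, S5 — cost 5×6 + 8×6 + 11×5 = 133
  Shipping 223, fixed 370 → total 593.
  Any other capacity-feasible assignment to {F-α, F-β} ships for at least 223.
Compare {F-α, F-γ}: its best feasible assignment gives total 685.
Compare {F-β, F-γ}: its best feasible assignment gives total 760.
Every other set of open sites that can feasibly serve all demand totals ≥ 685 even under its best assignment. Minimum: 593.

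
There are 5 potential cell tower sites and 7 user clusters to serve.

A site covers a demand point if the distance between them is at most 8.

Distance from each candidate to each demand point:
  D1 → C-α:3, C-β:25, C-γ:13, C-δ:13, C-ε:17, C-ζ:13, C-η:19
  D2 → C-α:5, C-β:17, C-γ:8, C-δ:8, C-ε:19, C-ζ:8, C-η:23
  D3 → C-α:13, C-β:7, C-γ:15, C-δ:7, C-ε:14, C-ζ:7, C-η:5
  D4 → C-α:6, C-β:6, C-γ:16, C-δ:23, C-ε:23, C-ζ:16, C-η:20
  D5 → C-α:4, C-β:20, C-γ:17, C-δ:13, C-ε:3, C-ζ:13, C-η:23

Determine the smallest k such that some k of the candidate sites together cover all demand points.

3

Coverage sets (demand points within 8 of each site):
  D1: {C-α}
  D2: {C-α, C-γ, C-δ, C-ζ}
  D3: {C-β, C-δ, C-ζ, C-η}
  D4: {C-α, C-β}
  D5: {C-α, C-ε}
No 2 sites suffice: every size-2 union leaves at least one demand point uncovered.
But {D2, D3, D5} covers everything, so the minimum is 3.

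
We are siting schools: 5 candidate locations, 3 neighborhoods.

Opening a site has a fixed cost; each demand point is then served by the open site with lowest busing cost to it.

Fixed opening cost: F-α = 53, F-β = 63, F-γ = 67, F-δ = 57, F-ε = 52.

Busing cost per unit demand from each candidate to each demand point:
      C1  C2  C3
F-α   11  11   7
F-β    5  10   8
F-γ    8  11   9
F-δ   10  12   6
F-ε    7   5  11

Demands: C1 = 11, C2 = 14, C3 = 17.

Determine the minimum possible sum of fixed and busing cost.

Open {F-δ, F-ε}: assign each demand point to its cheapest open site.
  C1→F-ε 11×7=77, C2→F-ε 14×5=70, C3→F-δ 17×6=102
  busing cost 249, fixed 109 → total 358.
Compare {F-α, F-ε}: busing cost 266 + fixed 105 = 371.
Compare {F-β, F-ε}: busing cost 261 + fixed 115 = 376.
Compare {F-ε}: busing cost 334 + fixed 52 = 386.
All other subsets cost ≥ 371. Minimum total cost: 358.

358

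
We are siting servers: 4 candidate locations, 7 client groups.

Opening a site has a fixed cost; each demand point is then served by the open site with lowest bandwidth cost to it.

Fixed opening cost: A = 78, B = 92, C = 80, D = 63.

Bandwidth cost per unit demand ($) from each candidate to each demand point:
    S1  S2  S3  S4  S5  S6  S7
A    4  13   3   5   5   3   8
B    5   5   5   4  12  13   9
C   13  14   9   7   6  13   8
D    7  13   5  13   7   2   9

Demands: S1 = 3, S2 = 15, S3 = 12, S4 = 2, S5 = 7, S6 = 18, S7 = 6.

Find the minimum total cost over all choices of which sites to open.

438

Open {A, B}: assign each demand point to its cheapest open site.
  S1→A 3×4=12, S2→B 15×5=75, S3→A 12×3=36, S4→B 2×4=8, S5→A 7×5=35, S6→A 18×3=54, S7→A 6×8=48
  bandwidth cost 268, fixed 170 → total 438.
Compare {B, D}: bandwidth cost 297 + fixed 155 = 452.
Compare {A}: bandwidth cost 390 + fixed 78 = 468.
Compare {A, B, D}: bandwidth cost 250 + fixed 233 = 483.
All other subsets cost ≥ 452. Minimum total cost: 438.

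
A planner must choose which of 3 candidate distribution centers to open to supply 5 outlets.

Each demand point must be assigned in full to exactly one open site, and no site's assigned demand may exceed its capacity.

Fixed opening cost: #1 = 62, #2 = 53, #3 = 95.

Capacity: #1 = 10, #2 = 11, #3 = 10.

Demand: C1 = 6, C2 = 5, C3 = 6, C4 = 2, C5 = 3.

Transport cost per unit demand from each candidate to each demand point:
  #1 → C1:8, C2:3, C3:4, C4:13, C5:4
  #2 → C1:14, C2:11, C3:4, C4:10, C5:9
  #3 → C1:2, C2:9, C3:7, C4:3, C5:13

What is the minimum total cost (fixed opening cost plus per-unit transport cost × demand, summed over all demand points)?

Open {#1, #2, #3}; cheapest assignment that respects the capacities:
  #1 (cap 10, load 8): C2, C5 — cost 5×3 + 3×4 = 27
  #2 (cap 11, load 6): C3 — cost 6×4 = 24
  #3 (cap 10, load 8): C1, C4 — cost 6×2 + 2×3 = 18
  Shipping 69, fixed 210 → total 279.
  Any other capacity-feasible assignment to {#1, #2, #3} ships for at least 69.
Total demand is 22 and no other set of sites has combined capacity ≥ 22, so {#1, #2, #3} is the only feasible choice of open sites. Minimum: 279.

279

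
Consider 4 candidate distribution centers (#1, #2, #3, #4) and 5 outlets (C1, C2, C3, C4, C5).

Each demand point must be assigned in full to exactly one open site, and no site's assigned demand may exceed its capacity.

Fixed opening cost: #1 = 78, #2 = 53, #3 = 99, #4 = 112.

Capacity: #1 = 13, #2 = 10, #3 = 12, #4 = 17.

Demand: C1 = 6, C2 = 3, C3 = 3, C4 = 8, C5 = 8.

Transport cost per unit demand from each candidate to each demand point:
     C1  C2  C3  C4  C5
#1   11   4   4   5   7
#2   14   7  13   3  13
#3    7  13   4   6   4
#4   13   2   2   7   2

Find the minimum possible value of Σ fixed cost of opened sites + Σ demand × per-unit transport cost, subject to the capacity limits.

342

Open {#1, #4}; cheapest assignment that respects the capacities:
  #1 (cap 13, load 11): C3, C4 — cost 3×4 + 8×5 = 52
  #4 (cap 17, load 17): C1, C2, C5 — cost 6×13 + 3×2 + 8×2 = 100
  Shipping 152, fixed 190 → total 342.
  Any other capacity-feasible assignment to {#1, #4} ships for at least 152.
Compare {#2, #3, #4}: its best feasible assignment gives total 358.
Compare {#1, #2, #4}: its best feasible assignment gives total 361.
Every other set of open sites that can feasibly serve all demand totals ≥ 358 even under its best assignment. Minimum: 342.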